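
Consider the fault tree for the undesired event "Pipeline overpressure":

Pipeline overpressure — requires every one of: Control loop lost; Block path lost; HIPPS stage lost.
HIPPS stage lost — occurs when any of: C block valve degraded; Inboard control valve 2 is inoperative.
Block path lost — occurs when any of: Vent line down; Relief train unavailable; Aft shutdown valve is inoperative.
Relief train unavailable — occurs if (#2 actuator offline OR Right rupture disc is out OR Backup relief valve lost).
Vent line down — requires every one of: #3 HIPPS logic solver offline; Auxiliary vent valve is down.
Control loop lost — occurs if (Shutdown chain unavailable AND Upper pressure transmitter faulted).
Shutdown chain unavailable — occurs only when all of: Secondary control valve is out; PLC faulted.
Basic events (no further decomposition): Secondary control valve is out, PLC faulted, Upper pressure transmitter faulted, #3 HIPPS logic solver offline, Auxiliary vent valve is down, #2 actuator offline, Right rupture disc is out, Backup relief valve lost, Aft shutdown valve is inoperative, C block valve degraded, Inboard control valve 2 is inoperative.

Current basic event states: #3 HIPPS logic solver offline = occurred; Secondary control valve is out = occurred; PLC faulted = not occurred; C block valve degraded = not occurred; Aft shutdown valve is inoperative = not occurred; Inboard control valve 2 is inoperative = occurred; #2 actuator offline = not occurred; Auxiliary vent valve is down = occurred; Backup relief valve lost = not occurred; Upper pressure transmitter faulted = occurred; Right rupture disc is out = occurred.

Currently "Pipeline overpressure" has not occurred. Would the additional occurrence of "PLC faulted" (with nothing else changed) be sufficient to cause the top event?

Counterfactual: set "PLC faulted" to occurred.
Shutdown chain unavailable [AND]: Secondary control valve is out=occurs, PLC faulted=occurs → all inputs occur → occurs.
Control loop lost [AND]: Shutdown chain unavailable=occurs, Upper pressure transmitter faulted=occurs → all inputs occur → occurs.
Vent line down [AND]: #3 HIPPS logic solver offline=occurs, Auxiliary vent valve is down=occurs → all inputs occur → occurs.
Relief train unavailable [OR]: #2 actuator offline=not, Right rupture disc is out=occurs, Backup relief valve lost=not → at least one input occurs → occurs.
Block path lost [OR]: Vent line down=occurs, Relief train unavailable=occurs, Aft shutdown valve is inoperative=not → at least one input occurs → occurs.
HIPPS stage lost [OR]: C block valve degraded=not, Inboard control valve 2 is inoperative=occurs → at least one input occurs → occurs.
Pipeline overpressure [AND]: Control loop lost=occurs, Block path lost=occurs, HIPPS stage lost=occurs → all inputs occur → occurs.

Yes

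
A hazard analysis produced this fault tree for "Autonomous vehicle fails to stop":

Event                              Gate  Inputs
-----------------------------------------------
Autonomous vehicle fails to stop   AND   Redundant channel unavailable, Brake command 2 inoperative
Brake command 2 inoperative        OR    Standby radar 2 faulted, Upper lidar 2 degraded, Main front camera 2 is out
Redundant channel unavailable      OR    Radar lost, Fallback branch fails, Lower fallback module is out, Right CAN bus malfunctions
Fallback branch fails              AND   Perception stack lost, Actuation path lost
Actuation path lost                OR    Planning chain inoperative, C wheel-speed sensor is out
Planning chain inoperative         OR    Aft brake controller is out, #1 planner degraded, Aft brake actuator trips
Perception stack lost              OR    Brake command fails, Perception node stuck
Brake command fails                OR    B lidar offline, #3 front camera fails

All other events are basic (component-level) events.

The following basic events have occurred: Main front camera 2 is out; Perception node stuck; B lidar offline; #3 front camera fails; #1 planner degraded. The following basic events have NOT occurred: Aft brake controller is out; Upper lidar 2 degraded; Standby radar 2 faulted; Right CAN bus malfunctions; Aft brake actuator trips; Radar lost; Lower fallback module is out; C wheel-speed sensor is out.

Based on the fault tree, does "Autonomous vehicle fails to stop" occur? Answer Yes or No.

Yes

Brake command fails [OR]: B lidar offline=occurs, #3 front camera fails=occurs → at least one input occurs → occurs.
Perception stack lost [OR]: Brake command fails=occurs, Perception node stuck=occurs → at least one input occurs → occurs.
Planning chain inoperative [OR]: Aft brake controller is out=not, #1 planner degraded=occurs, Aft brake actuator trips=not → at least one input occurs → occurs.
Actuation path lost [OR]: Planning chain inoperative=occurs, C wheel-speed sensor is out=not → at least one input occurs → occurs.
Fallback branch fails [AND]: Perception stack lost=occurs, Actuation path lost=occurs → all inputs occur → occurs.
Redundant channel unavailable [OR]: Radar lost=not, Fallback branch fails=occurs, Lower fallback module is out=not, Right CAN bus malfunctions=not → at least one input occurs → occurs.
Brake command 2 inoperative [OR]: Standby radar 2 faulted=not, Upper lidar 2 degraded=not, Main front camera 2 is out=occurs → at least one input occurs → occurs.
Autonomous vehicle fails to stop [AND]: Redundant channel unavailable=occurs, Brake command 2 inoperative=occurs → all inputs occur → occurs.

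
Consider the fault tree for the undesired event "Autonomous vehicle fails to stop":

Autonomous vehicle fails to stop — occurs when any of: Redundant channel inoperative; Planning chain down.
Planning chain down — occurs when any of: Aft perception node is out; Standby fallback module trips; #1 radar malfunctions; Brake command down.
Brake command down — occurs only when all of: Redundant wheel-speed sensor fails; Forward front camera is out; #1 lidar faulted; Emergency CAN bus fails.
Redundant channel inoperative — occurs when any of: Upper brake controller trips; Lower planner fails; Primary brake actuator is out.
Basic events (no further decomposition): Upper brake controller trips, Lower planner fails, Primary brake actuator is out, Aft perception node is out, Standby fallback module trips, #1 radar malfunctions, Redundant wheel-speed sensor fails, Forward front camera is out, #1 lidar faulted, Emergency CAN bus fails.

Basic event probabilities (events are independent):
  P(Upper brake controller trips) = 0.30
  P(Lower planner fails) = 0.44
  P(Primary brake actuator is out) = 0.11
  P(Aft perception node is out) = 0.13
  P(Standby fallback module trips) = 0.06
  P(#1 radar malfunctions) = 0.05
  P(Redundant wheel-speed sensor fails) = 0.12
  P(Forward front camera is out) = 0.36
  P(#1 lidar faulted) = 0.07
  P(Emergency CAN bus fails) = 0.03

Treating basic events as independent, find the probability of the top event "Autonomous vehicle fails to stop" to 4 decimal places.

P(Redundant channel inoperative) [OR] = 1 − (1−0.30) × (1−0.44) × (1−0.11) = 0.651120
P(Brake command down) [AND] = 0.12 × 0.36 × 0.07 × 0.03 = 0.000091
P(Planning chain down) [OR] = 1 − (1−0.13) × (1−0.06) × (1−0.05) × (1−0.000091) = 0.223161
P(Autonomous vehicle fails to stop) [OR] = 1 − (1−0.651120) × (1−0.223161) = 0.728976
Rounded to 4 decimal places: P(Autonomous vehicle fails to stop) ≈ 0.7290.

0.7290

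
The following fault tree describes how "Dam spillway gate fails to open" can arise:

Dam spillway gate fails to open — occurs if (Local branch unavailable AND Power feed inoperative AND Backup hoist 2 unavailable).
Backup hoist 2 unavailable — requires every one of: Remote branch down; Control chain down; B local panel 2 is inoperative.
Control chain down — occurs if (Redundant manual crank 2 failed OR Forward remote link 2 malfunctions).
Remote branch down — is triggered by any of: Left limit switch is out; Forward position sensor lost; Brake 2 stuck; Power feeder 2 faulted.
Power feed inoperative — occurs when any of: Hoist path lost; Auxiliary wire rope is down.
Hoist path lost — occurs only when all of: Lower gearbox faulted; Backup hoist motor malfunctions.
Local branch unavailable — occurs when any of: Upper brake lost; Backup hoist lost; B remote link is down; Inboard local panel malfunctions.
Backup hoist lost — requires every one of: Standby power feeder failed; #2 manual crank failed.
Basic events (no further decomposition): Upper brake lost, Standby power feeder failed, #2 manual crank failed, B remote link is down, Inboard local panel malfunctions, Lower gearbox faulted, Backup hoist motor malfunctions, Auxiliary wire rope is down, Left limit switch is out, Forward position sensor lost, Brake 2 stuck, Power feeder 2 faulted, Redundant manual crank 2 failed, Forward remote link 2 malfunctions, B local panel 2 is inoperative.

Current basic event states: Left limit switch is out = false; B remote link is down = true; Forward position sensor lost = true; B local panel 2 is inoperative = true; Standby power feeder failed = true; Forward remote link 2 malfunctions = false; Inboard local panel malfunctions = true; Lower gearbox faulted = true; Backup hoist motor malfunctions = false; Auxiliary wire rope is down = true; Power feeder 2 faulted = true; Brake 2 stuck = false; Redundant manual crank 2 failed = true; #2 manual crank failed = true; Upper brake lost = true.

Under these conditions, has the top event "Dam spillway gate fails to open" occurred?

Backup hoist lost [AND]: Standby power feeder failed=occurs, #2 manual crank failed=occurs → all inputs occur → occurs.
Local branch unavailable [OR]: Upper brake lost=occurs, Backup hoist lost=occurs, B remote link is down=occurs, Inboard local panel malfunctions=occurs → at least one input occurs → occurs.
Hoist path lost [AND]: Lower gearbox faulted=occurs, Backup hoist motor malfunctions=not → not all inputs occur → does not occur.
Power feed inoperative [OR]: Hoist path lost=not, Auxiliary wire rope is down=occurs → at least one input occurs → occurs.
Remote branch down [OR]: Left limit switch is out=not, Forward position sensor lost=occurs, Brake 2 stuck=not, Power feeder 2 faulted=occurs → at least one input occurs → occurs.
Control chain down [OR]: Redundant manual crank 2 failed=occurs, Forward remote link 2 malfunctions=not → at least one input occurs → occurs.
Backup hoist 2 unavailable [AND]: Remote branch down=occurs, Control chain down=occurs, B local panel 2 is inoperative=occurs → all inputs occur → occurs.
Dam spillway gate fails to open [AND]: Local branch unavailable=occurs, Power feed inoperative=occurs, Backup hoist 2 unavailable=occurs → all inputs occur → occurs.

Yes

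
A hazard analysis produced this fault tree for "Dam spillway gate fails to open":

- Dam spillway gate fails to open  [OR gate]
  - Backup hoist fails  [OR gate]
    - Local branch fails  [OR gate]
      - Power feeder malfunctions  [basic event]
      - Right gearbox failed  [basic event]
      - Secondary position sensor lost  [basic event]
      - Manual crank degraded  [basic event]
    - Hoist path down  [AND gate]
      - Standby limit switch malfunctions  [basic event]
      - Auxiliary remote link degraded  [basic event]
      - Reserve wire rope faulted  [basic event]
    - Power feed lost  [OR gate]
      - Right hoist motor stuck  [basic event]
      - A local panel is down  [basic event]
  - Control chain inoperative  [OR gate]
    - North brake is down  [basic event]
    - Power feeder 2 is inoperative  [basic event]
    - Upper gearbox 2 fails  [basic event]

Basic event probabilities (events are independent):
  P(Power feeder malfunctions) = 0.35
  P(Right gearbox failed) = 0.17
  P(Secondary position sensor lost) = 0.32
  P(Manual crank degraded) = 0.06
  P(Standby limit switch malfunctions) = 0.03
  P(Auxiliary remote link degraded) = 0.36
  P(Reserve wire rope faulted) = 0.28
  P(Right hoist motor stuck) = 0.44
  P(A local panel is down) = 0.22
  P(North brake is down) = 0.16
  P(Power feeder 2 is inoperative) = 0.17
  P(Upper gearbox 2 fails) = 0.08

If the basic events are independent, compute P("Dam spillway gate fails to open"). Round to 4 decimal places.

P(Local branch fails) [OR] = 1 − (1−0.35) × (1−0.17) × (1−0.32) × (1−0.06) = 0.655152
P(Hoist path down) [AND] = 0.03 × 0.36 × 0.28 = 0.003024
P(Power feed lost) [OR] = 1 − (1−0.44) × (1−0.22) = 0.563200
P(Backup hoist fails) [OR] = 1 − (1−0.655152) × (1−0.003024) × (1−0.563200) = 0.849826
P(Control chain inoperative) [OR] = 1 − (1−0.16) × (1−0.17) × (1−0.08) = 0.358576
P(Dam spillway gate fails to open) [OR] = 1 − (1−0.849826) × (1−0.358576) = 0.903675
Rounded to 4 decimal places: P(Dam spillway gate fails to open) ≈ 0.9037.

0.9037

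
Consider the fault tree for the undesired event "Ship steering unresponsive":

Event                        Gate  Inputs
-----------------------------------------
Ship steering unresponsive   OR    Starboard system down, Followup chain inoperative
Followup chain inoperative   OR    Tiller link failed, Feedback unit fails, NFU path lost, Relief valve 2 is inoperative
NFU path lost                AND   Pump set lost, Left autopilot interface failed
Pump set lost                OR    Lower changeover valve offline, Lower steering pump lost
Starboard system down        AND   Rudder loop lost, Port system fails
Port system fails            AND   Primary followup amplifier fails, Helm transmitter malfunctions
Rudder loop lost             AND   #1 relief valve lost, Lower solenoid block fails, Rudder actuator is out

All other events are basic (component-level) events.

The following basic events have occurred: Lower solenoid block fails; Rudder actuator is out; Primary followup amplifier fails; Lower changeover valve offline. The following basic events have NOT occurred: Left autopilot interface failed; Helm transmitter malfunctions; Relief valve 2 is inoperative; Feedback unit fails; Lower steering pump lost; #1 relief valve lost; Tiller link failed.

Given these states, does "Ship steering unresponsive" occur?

Rudder loop lost [AND]: #1 relief valve lost=not, Lower solenoid block fails=occurs, Rudder actuator is out=occurs → not all inputs occur → does not occur.
Port system fails [AND]: Primary followup amplifier fails=occurs, Helm transmitter malfunctions=not → not all inputs occur → does not occur.
Starboard system down [AND]: Rudder loop lost=not, Port system fails=not → not all inputs occur → does not occur.
Pump set lost [OR]: Lower changeover valve offline=occurs, Lower steering pump lost=not → at least one input occurs → occurs.
NFU path lost [AND]: Pump set lost=occurs, Left autopilot interface failed=not → not all inputs occur → does not occur.
Followup chain inoperative [OR]: Tiller link failed=not, Feedback unit fails=not, NFU path lost=not, Relief valve 2 is inoperative=not → no input occurs → does not occur.
Ship steering unresponsive [OR]: Starboard system down=not, Followup chain inoperative=not → no input occurs → does not occur.

No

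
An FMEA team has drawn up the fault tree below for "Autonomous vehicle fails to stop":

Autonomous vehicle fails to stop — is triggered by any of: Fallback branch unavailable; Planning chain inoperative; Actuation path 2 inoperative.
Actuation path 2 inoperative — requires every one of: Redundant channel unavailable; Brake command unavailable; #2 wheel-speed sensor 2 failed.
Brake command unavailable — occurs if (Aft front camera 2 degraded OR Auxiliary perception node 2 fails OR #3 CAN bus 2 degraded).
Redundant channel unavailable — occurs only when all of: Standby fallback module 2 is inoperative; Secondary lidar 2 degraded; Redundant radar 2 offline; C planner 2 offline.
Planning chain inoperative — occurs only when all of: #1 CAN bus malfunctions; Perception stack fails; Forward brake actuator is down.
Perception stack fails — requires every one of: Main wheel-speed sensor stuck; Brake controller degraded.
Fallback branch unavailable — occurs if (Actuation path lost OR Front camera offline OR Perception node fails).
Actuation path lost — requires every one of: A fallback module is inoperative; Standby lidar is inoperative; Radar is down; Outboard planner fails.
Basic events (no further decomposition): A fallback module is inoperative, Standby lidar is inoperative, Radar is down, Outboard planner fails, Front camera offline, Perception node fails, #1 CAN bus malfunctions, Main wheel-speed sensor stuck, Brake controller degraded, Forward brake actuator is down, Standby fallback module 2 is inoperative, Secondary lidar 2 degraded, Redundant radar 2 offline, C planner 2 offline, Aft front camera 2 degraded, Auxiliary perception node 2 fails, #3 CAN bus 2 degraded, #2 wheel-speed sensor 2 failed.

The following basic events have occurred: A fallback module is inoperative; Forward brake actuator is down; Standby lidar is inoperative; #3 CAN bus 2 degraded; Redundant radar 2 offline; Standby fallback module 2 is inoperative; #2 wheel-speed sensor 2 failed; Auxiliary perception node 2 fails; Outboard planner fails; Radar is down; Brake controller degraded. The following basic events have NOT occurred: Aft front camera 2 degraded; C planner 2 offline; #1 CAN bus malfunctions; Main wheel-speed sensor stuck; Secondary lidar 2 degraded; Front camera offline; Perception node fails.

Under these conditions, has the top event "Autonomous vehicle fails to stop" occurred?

Actuation path lost [AND]: A fallback module is inoperative=occurs, Standby lidar is inoperative=occurs, Radar is down=occurs, Outboard planner fails=occurs → all inputs occur → occurs.
Fallback branch unavailable [OR]: Actuation path lost=occurs, Front camera offline=not, Perception node fails=not → at least one input occurs → occurs.
Perception stack fails [AND]: Main wheel-speed sensor stuck=not, Brake controller degraded=occurs → not all inputs occur → does not occur.
Planning chain inoperative [AND]: #1 CAN bus malfunctions=not, Perception stack fails=not, Forward brake actuator is down=occurs → not all inputs occur → does not occur.
Redundant channel unavailable [AND]: Standby fallback module 2 is inoperative=occurs, Secondary lidar 2 degraded=not, Redundant radar 2 offline=occurs, C planner 2 offline=not → not all inputs occur → does not occur.
Brake command unavailable [OR]: Aft front camera 2 degraded=not, Auxiliary perception node 2 fails=occurs, #3 CAN bus 2 degraded=occurs → at least one input occurs → occurs.
Actuation path 2 inoperative [AND]: Redundant channel unavailable=not, Brake command unavailable=occurs, #2 wheel-speed sensor 2 failed=occurs → not all inputs occur → does not occur.
Autonomous vehicle fails to stop [OR]: Fallback branch unavailable=occurs, Planning chain inoperative=not, Actuation path 2 inoperative=not → at least one input occurs → occurs.

Yes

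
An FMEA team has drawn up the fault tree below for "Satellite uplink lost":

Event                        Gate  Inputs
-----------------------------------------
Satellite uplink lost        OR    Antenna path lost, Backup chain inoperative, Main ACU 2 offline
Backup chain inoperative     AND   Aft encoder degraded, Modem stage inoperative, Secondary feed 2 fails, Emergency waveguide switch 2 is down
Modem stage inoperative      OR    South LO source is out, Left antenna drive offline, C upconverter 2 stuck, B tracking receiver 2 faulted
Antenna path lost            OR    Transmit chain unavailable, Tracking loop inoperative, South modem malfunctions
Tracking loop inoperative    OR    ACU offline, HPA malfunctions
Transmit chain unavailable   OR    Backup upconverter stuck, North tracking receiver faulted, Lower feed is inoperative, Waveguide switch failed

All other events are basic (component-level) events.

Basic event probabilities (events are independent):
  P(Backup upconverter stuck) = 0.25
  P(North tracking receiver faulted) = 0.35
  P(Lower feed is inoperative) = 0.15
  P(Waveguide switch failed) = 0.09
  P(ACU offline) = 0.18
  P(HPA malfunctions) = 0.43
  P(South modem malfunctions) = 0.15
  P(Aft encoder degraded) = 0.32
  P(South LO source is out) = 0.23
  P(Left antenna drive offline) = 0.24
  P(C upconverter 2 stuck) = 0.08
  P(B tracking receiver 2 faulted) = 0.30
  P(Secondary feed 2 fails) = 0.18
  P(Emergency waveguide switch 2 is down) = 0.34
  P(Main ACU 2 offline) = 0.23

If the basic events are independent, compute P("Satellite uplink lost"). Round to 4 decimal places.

0.8861

P(Transmit chain unavailable) [OR] = 1 − (1−0.25) × (1−0.35) × (1−0.15) × (1−0.09) = 0.622919
P(Tracking loop inoperative) [OR] = 1 − (1−0.18) × (1−0.43) = 0.532600
P(Antenna path lost) [OR] = 1 − (1−0.622919) × (1−0.532600) × (1−0.15) = 0.850189
P(Modem stage inoperative) [OR] = 1 − (1−0.23) × (1−0.24) × (1−0.08) × (1−0.30) = 0.623131
P(Backup chain inoperative) [AND] = 0.32 × 0.623131 × 0.18 × 0.34 = 0.012203
P(Satellite uplink lost) [OR] = 1 − (1−0.850189) × (1−0.012203) × (1−0.23) = 0.886053
Rounded to 4 decimal places: P(Satellite uplink lost) ≈ 0.8861.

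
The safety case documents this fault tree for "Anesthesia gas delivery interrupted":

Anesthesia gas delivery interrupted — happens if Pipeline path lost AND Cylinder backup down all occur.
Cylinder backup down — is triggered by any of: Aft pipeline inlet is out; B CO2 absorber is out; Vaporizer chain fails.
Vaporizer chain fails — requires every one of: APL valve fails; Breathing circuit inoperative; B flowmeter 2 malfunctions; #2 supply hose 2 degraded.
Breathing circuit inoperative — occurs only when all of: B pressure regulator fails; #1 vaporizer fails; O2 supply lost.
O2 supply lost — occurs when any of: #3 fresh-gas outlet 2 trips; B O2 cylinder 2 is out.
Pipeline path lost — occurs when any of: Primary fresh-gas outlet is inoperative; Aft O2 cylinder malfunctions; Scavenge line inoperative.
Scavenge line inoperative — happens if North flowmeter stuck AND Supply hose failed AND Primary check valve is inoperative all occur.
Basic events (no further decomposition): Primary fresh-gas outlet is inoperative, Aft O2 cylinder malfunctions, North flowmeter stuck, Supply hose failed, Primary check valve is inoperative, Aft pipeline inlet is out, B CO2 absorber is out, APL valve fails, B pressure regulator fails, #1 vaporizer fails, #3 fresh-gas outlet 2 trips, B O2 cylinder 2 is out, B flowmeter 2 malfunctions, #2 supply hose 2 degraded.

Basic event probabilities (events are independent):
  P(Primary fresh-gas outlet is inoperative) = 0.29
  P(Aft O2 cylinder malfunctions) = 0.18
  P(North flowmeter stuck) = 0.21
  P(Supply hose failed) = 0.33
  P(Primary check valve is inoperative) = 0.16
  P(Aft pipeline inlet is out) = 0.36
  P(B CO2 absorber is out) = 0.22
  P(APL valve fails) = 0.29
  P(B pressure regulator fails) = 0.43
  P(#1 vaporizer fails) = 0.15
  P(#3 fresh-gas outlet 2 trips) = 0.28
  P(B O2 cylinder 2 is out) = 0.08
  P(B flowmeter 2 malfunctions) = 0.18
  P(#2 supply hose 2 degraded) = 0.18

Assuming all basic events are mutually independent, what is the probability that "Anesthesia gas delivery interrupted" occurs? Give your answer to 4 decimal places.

0.2125

P(Scavenge line inoperative) [AND] = 0.21 × 0.33 × 0.16 = 0.011088
P(Pipeline path lost) [OR] = 1 − (1−0.29) × (1−0.18) × (1−0.011088) = 0.424255
P(O2 supply lost) [OR] = 1 − (1−0.28) × (1−0.08) = 0.337600
P(Breathing circuit inoperative) [AND] = 0.43 × 0.15 × 0.337600 = 0.021775
P(Vaporizer chain fails) [AND] = 0.29 × 0.021775 × 0.18 × 0.18 = 0.000205
P(Cylinder backup down) [OR] = 1 − (1−0.36) × (1−0.22) × (1−0.000205) = 0.500902
P(Anesthesia gas delivery interrupted) [AND] = 0.424255 × 0.500902 = 0.212510
Rounded to 4 decimal places: P(Anesthesia gas delivery interrupted) ≈ 0.2125.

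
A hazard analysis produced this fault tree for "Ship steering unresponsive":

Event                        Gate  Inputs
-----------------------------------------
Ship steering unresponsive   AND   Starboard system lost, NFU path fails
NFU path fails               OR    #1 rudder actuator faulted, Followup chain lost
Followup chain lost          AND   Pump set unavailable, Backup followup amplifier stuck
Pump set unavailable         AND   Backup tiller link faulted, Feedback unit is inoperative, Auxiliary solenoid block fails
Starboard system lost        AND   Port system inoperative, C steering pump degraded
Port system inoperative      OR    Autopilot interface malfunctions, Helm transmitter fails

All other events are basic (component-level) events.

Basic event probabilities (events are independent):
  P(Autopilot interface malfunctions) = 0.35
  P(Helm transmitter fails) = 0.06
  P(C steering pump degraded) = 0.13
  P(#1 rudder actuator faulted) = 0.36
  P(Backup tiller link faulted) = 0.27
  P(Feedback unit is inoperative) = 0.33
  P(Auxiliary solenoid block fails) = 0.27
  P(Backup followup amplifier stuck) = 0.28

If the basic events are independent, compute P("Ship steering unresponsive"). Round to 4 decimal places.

P(Port system inoperative) [OR] = 1 − (1−0.35) × (1−0.06) = 0.389000
P(Starboard system lost) [AND] = 0.389000 × 0.13 = 0.050570
P(Pump set unavailable) [AND] = 0.27 × 0.33 × 0.27 = 0.024057
P(Followup chain lost) [AND] = 0.024057 × 0.28 = 0.006736
P(NFU path fails) [OR] = 1 − (1−0.36) × (1−0.006736) = 0.364311
P(Ship steering unresponsive) [AND] = 0.050570 × 0.364311 = 0.018423
Rounded to 4 decimal places: P(Ship steering unresponsive) ≈ 0.0184.

0.0184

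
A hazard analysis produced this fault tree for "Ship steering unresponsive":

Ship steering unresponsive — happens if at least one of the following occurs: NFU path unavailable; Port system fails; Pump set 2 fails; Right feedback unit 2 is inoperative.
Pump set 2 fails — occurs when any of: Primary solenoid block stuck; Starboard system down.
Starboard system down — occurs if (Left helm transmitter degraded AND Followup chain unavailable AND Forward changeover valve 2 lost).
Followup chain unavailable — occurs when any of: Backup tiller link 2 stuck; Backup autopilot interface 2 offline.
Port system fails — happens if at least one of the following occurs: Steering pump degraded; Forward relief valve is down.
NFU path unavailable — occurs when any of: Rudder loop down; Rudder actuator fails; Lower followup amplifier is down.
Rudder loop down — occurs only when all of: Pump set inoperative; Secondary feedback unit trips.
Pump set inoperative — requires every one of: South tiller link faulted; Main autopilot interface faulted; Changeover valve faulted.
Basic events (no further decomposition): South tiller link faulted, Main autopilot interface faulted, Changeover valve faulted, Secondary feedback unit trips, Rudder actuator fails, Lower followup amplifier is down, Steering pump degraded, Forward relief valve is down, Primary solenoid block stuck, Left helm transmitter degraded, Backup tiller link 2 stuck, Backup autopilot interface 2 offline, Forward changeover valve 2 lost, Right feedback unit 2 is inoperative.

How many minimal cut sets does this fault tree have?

9

Pump set inoperative [AND]: one cut set from each child combined → 1 × 1 × 1 = 1 cut set(s).
Rudder loop down [AND]: one cut set from each child combined → 1 × 1 = 1 cut set(s).
NFU path unavailable [OR]: union of children's cut sets → 3 cut set(s).
Port system fails [OR]: union of children's cut sets → 2 cut set(s).
Followup chain unavailable [OR]: union of children's cut sets → 2 cut set(s).
Starboard system down [AND]: one cut set from each child combined → 1 × 2 × 1 = 2 cut set(s).
Pump set 2 fails [OR]: union of children's cut sets → 3 cut set(s).
Ship steering unresponsive [OR]: union of children's cut sets → 9 cut set(s).
Minimal cut sets: {Changeover valve faulted, Main autopilot interface faulted, Secondary feedback unit trips, South tiller link faulted}; {Rudder actuator fails}; {Lower followup amplifier is down}; {Steering pump degraded}; {Forward relief valve is down}; {Primary solenoid block stuck}; {Backup tiller link 2 stuck, Forward changeover valve 2 lost, Left helm transmitter degraded}; {Backup autopilot interface 2 offline, Forward changeover valve 2 lost, Left helm transmitter degraded}; {Right feedback unit 2 is inoperative}.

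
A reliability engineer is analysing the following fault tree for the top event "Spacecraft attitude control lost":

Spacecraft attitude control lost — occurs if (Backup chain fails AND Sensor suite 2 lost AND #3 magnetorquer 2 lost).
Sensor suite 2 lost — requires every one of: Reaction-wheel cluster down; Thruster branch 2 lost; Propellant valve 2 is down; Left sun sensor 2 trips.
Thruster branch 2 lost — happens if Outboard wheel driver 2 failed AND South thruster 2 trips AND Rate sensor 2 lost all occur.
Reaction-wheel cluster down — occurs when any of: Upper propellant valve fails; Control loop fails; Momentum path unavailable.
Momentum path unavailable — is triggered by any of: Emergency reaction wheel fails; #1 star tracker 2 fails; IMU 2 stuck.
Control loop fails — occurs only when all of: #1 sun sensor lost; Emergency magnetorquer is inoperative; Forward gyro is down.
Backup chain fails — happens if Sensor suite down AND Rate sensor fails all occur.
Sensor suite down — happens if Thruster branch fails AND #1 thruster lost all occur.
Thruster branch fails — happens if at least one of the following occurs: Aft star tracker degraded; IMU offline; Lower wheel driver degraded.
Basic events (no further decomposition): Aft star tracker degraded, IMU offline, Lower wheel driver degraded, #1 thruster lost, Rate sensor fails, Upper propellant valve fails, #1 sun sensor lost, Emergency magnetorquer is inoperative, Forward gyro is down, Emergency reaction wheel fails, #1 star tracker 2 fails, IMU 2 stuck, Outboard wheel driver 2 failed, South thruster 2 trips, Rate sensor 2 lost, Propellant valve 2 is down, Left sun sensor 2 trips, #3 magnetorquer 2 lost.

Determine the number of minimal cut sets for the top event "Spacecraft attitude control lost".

Thruster branch fails [OR]: union of children's cut sets → 3 cut set(s).
Sensor suite down [AND]: one cut set from each child combined → 3 × 1 = 3 cut set(s).
Backup chain fails [AND]: one cut set from each child combined → 3 × 1 = 3 cut set(s).
Control loop fails [AND]: one cut set from each child combined → 1 × 1 × 1 = 1 cut set(s).
Momentum path unavailable [OR]: union of children's cut sets → 3 cut set(s).
Reaction-wheel cluster down [OR]: union of children's cut sets → 5 cut set(s).
Thruster branch 2 lost [AND]: one cut set from each child combined → 1 × 1 × 1 = 1 cut set(s).
Sensor suite 2 lost [AND]: one cut set from each child combined → 5 × 1 × 1 × 1 = 5 cut set(s).
Spacecraft attitude control lost [AND]: one cut set from each child combined → 3 × 5 × 1 = 15 cut set(s).

15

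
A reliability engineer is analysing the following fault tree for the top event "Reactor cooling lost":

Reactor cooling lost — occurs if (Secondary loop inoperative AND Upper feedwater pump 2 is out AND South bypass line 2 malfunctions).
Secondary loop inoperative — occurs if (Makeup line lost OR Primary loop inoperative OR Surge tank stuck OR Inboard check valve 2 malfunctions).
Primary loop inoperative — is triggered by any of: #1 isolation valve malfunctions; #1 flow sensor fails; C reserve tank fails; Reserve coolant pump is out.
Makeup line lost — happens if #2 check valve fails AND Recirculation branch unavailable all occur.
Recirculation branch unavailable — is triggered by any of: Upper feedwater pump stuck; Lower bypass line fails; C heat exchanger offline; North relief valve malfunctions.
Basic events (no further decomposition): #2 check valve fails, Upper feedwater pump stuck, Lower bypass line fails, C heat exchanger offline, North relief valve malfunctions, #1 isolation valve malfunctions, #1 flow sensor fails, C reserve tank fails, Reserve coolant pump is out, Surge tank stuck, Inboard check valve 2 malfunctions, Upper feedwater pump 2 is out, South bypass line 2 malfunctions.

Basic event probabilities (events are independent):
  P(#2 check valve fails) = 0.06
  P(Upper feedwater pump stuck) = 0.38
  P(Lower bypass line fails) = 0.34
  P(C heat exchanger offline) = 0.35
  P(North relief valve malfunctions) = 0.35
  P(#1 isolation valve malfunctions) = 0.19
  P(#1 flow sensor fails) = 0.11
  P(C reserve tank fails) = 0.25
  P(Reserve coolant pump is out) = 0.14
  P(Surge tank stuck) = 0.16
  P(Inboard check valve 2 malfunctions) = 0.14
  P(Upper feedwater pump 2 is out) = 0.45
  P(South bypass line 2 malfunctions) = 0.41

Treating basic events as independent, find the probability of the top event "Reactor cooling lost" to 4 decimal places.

0.1256

P(Recirculation branch unavailable) [OR] = 1 − (1−0.38) × (1−0.34) × (1−0.35) × (1−0.35) = 0.827113
P(Makeup line lost) [AND] = 0.06 × 0.827113 = 0.049627
P(Primary loop inoperative) [OR] = 1 − (1−0.19) × (1−0.11) × (1−0.25) × (1−0.14) = 0.535020
P(Secondary loop inoperative) [OR] = 1 − (1−0.049627) × (1−0.535020) × (1−0.16) × (1−0.14) = 0.680768
P(Reactor cooling lost) [AND] = 0.680768 × 0.45 × 0.41 = 0.125602
Rounded to 4 decimal places: P(Reactor cooling lost) ≈ 0.1256.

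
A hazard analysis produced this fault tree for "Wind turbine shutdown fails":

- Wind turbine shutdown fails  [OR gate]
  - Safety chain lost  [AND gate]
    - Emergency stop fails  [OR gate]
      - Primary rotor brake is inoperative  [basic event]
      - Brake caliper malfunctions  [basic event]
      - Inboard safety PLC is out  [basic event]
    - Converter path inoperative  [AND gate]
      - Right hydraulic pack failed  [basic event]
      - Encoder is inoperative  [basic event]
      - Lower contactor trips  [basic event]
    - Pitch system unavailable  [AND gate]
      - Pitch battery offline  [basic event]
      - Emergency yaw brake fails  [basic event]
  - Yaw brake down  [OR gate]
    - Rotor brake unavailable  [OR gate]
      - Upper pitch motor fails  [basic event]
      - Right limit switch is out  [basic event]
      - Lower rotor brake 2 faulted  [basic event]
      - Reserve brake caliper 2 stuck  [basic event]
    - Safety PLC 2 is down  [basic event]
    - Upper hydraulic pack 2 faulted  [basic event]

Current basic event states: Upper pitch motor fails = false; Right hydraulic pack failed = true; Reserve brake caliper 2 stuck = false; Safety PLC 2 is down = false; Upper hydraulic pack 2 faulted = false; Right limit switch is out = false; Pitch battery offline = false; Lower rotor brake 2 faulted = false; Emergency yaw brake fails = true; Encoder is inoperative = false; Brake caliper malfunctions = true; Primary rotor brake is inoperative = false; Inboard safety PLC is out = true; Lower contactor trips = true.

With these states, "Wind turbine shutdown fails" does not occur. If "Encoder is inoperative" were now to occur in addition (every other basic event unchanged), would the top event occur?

Counterfactual: set "Encoder is inoperative" to occurred.
Emergency stop fails [OR]: Primary rotor brake is inoperative=not, Brake caliper malfunctions=occurs, Inboard safety PLC is out=occurs → at least one input occurs → occurs.
Converter path inoperative [AND]: Right hydraulic pack failed=occurs, Encoder is inoperative=occurs, Lower contactor trips=occurs → all inputs occur → occurs.
Pitch system unavailable [AND]: Pitch battery offline=not, Emergency yaw brake fails=occurs → not all inputs occur → does not occur.
Safety chain lost [AND]: Emergency stop fails=occurs, Converter path inoperative=occurs, Pitch system unavailable=not → not all inputs occur → does not occur.
Rotor brake unavailable [OR]: Upper pitch motor fails=not, Right limit switch is out=not, Lower rotor brake 2 faulted=not, Reserve brake caliper 2 stuck=not → no input occurs → does not occur.
Yaw brake down [OR]: Rotor brake unavailable=not, Safety PLC 2 is down=not, Upper hydraulic pack 2 faulted=not → no input occurs → does not occur.
Wind turbine shutdown fails [OR]: Safety chain lost=not, Yaw brake down=not → no input occurs → does not occur.

No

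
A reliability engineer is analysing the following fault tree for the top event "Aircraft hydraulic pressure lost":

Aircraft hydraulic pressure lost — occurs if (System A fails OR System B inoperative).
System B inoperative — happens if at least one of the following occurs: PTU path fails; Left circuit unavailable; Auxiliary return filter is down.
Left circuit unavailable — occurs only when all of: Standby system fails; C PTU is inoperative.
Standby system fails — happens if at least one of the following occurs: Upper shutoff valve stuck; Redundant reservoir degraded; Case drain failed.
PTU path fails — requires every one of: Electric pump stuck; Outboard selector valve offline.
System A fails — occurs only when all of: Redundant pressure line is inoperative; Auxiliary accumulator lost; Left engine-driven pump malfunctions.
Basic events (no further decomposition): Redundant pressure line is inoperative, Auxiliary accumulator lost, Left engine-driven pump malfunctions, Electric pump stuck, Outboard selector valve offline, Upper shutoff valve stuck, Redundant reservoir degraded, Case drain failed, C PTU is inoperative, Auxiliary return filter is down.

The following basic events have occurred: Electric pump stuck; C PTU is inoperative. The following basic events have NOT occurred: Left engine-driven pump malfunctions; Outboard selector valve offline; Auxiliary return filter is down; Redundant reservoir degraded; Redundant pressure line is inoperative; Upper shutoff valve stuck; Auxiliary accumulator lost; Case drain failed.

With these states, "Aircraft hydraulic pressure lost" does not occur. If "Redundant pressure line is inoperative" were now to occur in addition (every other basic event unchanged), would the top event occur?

No

Counterfactual: set "Redundant pressure line is inoperative" to occurred.
System A fails [AND]: Redundant pressure line is inoperative=occurs, Auxiliary accumulator lost=not, Left engine-driven pump malfunctions=not → not all inputs occur → does not occur.
PTU path fails [AND]: Electric pump stuck=occurs, Outboard selector valve offline=not → not all inputs occur → does not occur.
Standby system fails [OR]: Upper shutoff valve stuck=not, Redundant reservoir degraded=not, Case drain failed=not → no input occurs → does not occur.
Left circuit unavailable [AND]: Standby system fails=not, C PTU is inoperative=occurs → not all inputs occur → does not occur.
System B inoperative [OR]: PTU path fails=not, Left circuit unavailable=not, Auxiliary return filter is down=not → no input occurs → does not occur.
Aircraft hydraulic pressure lost [OR]: System A fails=not, System B inoperative=not → no input occurs → does not occur.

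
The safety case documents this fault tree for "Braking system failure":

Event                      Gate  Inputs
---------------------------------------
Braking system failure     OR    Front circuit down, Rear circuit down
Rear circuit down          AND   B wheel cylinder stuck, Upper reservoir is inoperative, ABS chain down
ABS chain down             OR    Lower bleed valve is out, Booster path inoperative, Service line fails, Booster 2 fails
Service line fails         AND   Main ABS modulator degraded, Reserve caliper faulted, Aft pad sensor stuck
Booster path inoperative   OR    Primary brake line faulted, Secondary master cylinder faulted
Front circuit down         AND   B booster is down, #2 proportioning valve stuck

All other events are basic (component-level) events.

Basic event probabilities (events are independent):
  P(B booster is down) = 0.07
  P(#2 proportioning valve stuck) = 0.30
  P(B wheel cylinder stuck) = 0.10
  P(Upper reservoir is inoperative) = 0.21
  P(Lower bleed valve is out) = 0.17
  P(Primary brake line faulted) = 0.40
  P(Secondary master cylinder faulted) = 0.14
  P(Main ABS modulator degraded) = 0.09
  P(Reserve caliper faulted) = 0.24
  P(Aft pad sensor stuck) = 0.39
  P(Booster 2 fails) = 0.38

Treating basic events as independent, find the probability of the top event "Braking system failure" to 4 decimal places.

0.0361

P(Front circuit down) [AND] = 0.07 × 0.30 = 0.021000
P(Booster path inoperative) [OR] = 1 − (1−0.40) × (1−0.14) = 0.484000
P(Service line fails) [AND] = 0.09 × 0.24 × 0.39 = 0.008424
P(ABS chain down) [OR] = 1 − (1−0.17) × (1−0.484000) × (1−0.008424) × (1−0.38) = 0.736703
P(Rear circuit down) [AND] = 0.10 × 0.21 × 0.736703 = 0.015471
P(Braking system failure) [OR] = 1 − (1−0.021000) × (1−0.015471) = 0.036146
Rounded to 4 decimal places: P(Braking system failure) ≈ 0.0361.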